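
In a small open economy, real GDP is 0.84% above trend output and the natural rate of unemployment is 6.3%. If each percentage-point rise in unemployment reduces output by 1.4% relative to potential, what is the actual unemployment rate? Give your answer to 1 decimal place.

From Okun's law, u - u* = -(output gap)/β = -(0.84)/1.4 = -0.6 points.
So u = 6.3 - 0.6 = 5.7%.

5.7%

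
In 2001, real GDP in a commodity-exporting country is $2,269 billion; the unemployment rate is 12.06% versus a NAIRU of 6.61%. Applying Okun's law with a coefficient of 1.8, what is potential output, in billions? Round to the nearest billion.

Unemployment gap = 12.06 - 6.61 = 5.45 points, so output gap = -1.8 × 5.45 = -9.81%.
Since Y = Y* × (1 + gap/100), Y* = 2269/0.9019 ≈ 2516 billion.

$2,516 billion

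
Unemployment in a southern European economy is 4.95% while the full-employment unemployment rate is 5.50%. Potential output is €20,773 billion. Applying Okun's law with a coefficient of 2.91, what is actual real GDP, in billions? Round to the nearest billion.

€21,105 billion

Unemployment gap = 4.95 - 5.5 = -0.55 points, so the output gap is -2.91 × (-0.55) = 1.6005%.
Actual GDP = 20773 × (1 + 1.6005/100) = 20773 × 1.016005 ≈ 21105 billion.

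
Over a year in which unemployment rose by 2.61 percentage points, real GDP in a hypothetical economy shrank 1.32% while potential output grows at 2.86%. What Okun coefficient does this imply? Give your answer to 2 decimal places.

Growth form: g_Y = g_Y* - β × Δu, so β = (g_Y* - g_Y)/Δu.
β = (2.86 + 1.32)/2.61 = 4.18/2.61 = 1.60.

β ≈ 1.60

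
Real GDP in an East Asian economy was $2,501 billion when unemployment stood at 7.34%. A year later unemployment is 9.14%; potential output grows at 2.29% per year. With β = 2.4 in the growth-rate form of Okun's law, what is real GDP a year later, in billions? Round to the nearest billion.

Δu = 9.14 - 7.34 = 1.8 points.
Okun's law (growth form): g_Y = g_Y* - β × Δu = 2.29 - 2.4 × (1.80) = 2.29 - 4.32 = -2.03%.
Real GDP in the next year = 2501 × (1 - 2.03/100) = 2501 × 0.9797 ≈ 2450 billion.

$2,450 billion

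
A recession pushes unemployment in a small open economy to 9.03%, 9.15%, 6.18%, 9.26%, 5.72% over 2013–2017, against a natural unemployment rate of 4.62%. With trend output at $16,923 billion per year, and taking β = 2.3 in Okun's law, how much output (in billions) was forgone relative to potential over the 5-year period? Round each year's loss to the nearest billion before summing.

Year 2013: gap = -2.3 × (9.03 - 4.62) = -10.143%, loss ≈ 16923 × 10.143/100 ≈ 1716.
Year 2014: gap = -2.3 × (9.15 - 4.62) = -10.419%, loss ≈ 16923 × 10.419/100 ≈ 1763.
Year 2015: gap = -2.3 × (6.18 - 4.62) = -3.588%, loss ≈ 16923 × 3.588/100 ≈ 607.
Year 2016: gap = -2.3 × (9.26 - 4.62) = -10.672%, loss ≈ 16923 × 10.672/100 ≈ 1806.
Year 2017: gap = -2.3 × (5.72 - 4.62) = -2.53%, loss ≈ 16923 × 2.53/100 ≈ 428.
Total lost output = 1716 + 1763 + 607 + 1806 + 428 = 6320 billion.

$6,320 billion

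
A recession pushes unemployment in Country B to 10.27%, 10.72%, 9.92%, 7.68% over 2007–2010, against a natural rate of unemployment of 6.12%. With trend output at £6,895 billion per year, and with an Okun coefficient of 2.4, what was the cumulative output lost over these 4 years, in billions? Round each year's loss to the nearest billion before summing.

£2,335 billion

Year 2007: gap = -2.4 × (10.27 - 6.12) = -9.96%, loss ≈ 6895 × 9.96/100 ≈ 687.
Year 2008: gap = -2.4 × (10.72 - 6.12) = -11.04%, loss ≈ 6895 × 11.04/100 ≈ 761.
Year 2009: gap = -2.4 × (9.92 - 6.12) = -9.12%, loss ≈ 6895 × 9.12/100 ≈ 629.
Year 2010: gap = -2.4 × (7.68 - 6.12) = -3.744%, loss ≈ 6895 × 3.744/100 ≈ 258.
Total lost output = 687 + 761 + 629 + 258 = 2335 billion.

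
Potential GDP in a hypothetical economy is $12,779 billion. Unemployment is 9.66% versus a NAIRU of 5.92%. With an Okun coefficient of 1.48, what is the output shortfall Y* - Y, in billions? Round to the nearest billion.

$707 billion

Output gap = -1.48 × (9.66 - 5.92) = -1.48 × 3.74 = -5.5352%.
Actual GDP ≈ 12779 × 0.944648 ≈ 12072 billion, so the shortfall is 12779 - 12072 = 707 billion.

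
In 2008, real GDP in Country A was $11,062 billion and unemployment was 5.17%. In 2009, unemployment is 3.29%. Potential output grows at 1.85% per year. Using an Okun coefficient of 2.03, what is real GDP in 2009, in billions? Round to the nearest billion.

$11,689 billion

Δu = 3.29 - 5.17 = -1.88 points.
Okun's law (growth form): g_Y = g_Y* - β × Δu = 1.85 - 2.03 × (-1.88) = 1.85 + 3.8164 = 5.6664%.
Real GDP in the next year = 11062 × (1 + 5.6664/100) = 11062 × 1.056664 ≈ 11689 billion.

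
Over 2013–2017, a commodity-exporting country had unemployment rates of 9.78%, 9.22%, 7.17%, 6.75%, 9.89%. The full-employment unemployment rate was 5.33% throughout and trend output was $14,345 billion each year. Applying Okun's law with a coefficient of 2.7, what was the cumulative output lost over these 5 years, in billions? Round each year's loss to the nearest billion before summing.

Year 2013: gap = -2.7 × (9.78 - 5.33) = -12.015%, loss ≈ 14345 × 12.015/100 ≈ 1724.
Year 2014: gap = -2.7 × (9.22 - 5.33) = -10.503%, loss ≈ 14345 × 10.503/100 ≈ 1507.
Year 2015: gap = -2.7 × (7.17 - 5.33) = -4.968%, loss ≈ 14345 × 4.968/100 ≈ 713.
Year 2016: gap = -2.7 × (6.75 - 5.33) = -3.834%, loss ≈ 14345 × 3.834/100 ≈ 550.
Year 2017: gap = -2.7 × (9.89 - 5.33) = -12.312%, loss ≈ 14345 × 12.312/100 ≈ 1766.
Total lost output = 1724 + 1507 + 713 + 550 + 1766 = 6260 billion.

$6,260 billion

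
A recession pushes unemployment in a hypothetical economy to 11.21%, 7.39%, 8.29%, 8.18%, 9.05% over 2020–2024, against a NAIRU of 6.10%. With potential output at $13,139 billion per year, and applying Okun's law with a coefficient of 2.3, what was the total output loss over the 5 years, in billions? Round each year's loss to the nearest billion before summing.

Year 2020: gap = -2.3 × (11.21 - 6.1) = -11.753%, loss ≈ 13139 × 11.753/100 ≈ 1544.
Year 2021: gap = -2.3 × (7.39 - 6.1) = -2.967%, loss ≈ 13139 × 2.967/100 ≈ 390.
Year 2022: gap = -2.3 × (8.29 - 6.1) = -5.037%, loss ≈ 13139 × 5.037/100 ≈ 662.
Year 2023: gap = -2.3 × (8.18 - 6.1) = -4.784%, loss ≈ 13139 × 4.784/100 ≈ 629.
Year 2024: gap = -2.3 × (9.05 - 6.1) = -6.785%, loss ≈ 13139 × 6.785/100 ≈ 891.
Total lost output = 1544 + 390 + 662 + 629 + 891 = 4116 billion.

$4,116 billion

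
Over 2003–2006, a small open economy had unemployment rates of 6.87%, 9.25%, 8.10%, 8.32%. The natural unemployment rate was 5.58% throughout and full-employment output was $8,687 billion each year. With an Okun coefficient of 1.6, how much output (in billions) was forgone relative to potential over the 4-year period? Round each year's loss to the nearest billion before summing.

$1,420 billion

Year 2003: gap = -1.6 × (6.87 - 5.58) = -2.064%, loss ≈ 8687 × 2.064/100 ≈ 179.
Year 2004: gap = -1.6 × (9.25 - 5.58) = -5.872%, loss ≈ 8687 × 5.872/100 ≈ 510.
Year 2005: gap = -1.6 × (8.1 - 5.58) = -4.032%, loss ≈ 8687 × 4.032/100 ≈ 350.
Year 2006: gap = -1.6 × (8.32 - 5.58) = -4.384%, loss ≈ 8687 × 4.384/100 ≈ 381.
Total lost output = 179 + 510 + 350 + 381 = 1420 billion.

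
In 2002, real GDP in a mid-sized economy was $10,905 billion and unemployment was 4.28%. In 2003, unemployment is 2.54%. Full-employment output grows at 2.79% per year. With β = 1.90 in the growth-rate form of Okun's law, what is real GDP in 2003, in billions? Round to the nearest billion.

Δu = 2.54 - 4.28 = -1.74 points.
Okun's law (growth form): g_Y = g_Y* - β × Δu = 2.79 - 1.90 × (-1.74) = 2.79 + 3.306 = 6.096%.
Real GDP in the next year = 10905 × (1 + 6.096/100) = 10905 × 1.06096 ≈ 11570 billion.

$11,570 billion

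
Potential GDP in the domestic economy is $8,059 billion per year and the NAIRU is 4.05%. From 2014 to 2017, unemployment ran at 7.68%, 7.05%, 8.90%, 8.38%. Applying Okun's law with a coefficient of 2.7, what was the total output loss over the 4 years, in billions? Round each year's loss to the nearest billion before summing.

Year 2014: gap = -2.7 × (7.68 - 4.05) = -9.801%, loss ≈ 8059 × 9.801/100 ≈ 790.
Year 2015: gap = -2.7 × (7.05 - 4.05) = -8.1%, loss ≈ 8059 × 8.1/100 ≈ 653.
Year 2016: gap = -2.7 × (8.9 - 4.05) = -13.095%, loss ≈ 8059 × 13.095/100 ≈ 1055.
Year 2017: gap = -2.7 × (8.38 - 4.05) = -11.691%, loss ≈ 8059 × 11.691/100 ≈ 942.
Total lost output = 790 + 653 + 1055 + 942 = 3440 billion.

$3,440 billion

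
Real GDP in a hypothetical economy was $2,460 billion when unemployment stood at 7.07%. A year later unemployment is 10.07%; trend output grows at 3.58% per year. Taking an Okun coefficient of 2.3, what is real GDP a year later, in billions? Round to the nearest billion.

$2,378 billion

Δu = 10.07 - 7.07 = 3 points.
Okun's law (growth form): g_Y = g_Y* - β × Δu = 3.58 - 2.3 × (3.00) = 3.58 - 6.9 = -3.32%.
Real GDP in the next year = 2460 × (1 - 3.32/100) = 2460 × 0.9668 ≈ 2378 billion.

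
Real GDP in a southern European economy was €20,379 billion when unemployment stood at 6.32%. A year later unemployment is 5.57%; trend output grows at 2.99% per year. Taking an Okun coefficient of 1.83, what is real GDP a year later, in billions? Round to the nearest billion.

Δu = 5.57 - 6.32 = -0.75 points.
Okun's law (growth form): g_Y = g_Y* - β × Δu = 2.99 - 1.83 × (-0.75) = 2.99 + 1.3725 = 4.3625%.
Real GDP in the next year = 20379 × (1 + 4.3625/100) = 20379 × 1.043625 ≈ 21268 billion.

€21,268 billion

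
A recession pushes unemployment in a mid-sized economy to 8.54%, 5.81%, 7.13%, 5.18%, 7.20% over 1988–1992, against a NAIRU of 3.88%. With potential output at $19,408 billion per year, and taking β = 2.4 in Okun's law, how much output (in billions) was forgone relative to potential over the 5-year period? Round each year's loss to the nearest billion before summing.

$6,736 billion

Year 1988: gap = -2.4 × (8.54 - 3.88) = -11.184%, loss ≈ 19408 × 11.184/100 ≈ 2171.
Year 1989: gap = -2.4 × (5.81 - 3.88) = -4.632%, loss ≈ 19408 × 4.632/100 ≈ 899.
Year 1990: gap = -2.4 × (7.13 - 3.88) = -7.8%, loss ≈ 19408 × 7.8/100 ≈ 1514.
Year 1991: gap = -2.4 × (5.18 - 3.88) = -3.12%, loss ≈ 19408 × 3.12/100 ≈ 606.
Year 1992: gap = -2.4 × (7.2 - 3.88) = -7.968%, loss ≈ 19408 × 7.968/100 ≈ 1546.
Total lost output = 2171 + 899 + 1514 + 606 + 1546 = 6736 billion.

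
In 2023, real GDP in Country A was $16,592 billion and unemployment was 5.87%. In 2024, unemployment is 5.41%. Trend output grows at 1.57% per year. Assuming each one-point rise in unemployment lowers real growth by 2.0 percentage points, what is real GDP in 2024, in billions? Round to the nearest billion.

$17,005 billion

Δu = 5.41 - 5.87 = -0.46 points.
Okun's law (growth form): g_Y = g_Y* - β × Δu = 1.57 - 2.0 × (-0.46) = 1.57 + 0.92 = 2.49%.
Real GDP in the next year = 16592 × (1 + 2.49/100) = 16592 × 1.0249 ≈ 17005 billion.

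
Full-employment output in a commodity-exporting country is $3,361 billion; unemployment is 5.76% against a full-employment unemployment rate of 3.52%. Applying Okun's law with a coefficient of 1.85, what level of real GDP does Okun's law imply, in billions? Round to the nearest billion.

Unemployment gap = 5.76 - 3.52 = 2.24 points, so the output gap is -1.85 × 2.24 = -4.144%.
Actual GDP = 3361 × (1 - 4.144/100) = 3361 × 0.95856 ≈ 3222 billion.

$3,222 billion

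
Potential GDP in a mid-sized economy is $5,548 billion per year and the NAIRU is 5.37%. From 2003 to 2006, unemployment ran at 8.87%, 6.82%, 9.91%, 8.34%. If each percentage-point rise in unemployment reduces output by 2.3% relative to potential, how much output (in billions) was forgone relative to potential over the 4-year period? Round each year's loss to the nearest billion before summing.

$1,590 billion

Year 2003: gap = -2.3 × (8.87 - 5.37) = -8.05%, loss ≈ 5548 × 8.05/100 ≈ 447.
Year 2004: gap = -2.3 × (6.82 - 5.37) = -3.335%, loss ≈ 5548 × 3.335/100 ≈ 185.
Year 2005: gap = -2.3 × (9.91 - 5.37) = -10.442%, loss ≈ 5548 × 10.442/100 ≈ 579.
Year 2006: gap = -2.3 × (8.34 - 5.37) = -6.831%, loss ≈ 5548 × 6.831/100 ≈ 379.
Total lost output = 447 + 185 + 579 + 379 = 1590 billion.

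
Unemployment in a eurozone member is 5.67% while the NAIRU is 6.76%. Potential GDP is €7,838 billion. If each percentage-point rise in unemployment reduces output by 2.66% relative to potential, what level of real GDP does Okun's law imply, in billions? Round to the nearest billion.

€8,065 billion

Unemployment gap = 5.67 - 6.76 = -1.09 points, so the output gap is -2.66 × (-1.09) = 2.8994%.
Actual GDP = 7838 × (1 + 2.8994/100) = 7838 × 1.028994 ≈ 8065 billion.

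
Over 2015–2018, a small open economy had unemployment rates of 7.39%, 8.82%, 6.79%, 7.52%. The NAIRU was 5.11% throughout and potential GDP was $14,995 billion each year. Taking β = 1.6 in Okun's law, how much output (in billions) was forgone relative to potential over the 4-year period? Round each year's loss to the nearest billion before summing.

$2,418 billion

Year 2015: gap = -1.6 × (7.39 - 5.11) = -3.648%, loss ≈ 14995 × 3.648/100 ≈ 547.
Year 2016: gap = -1.6 × (8.82 - 5.11) = -5.936%, loss ≈ 14995 × 5.936/100 ≈ 890.
Year 2017: gap = -1.6 × (6.79 - 5.11) = -2.688%, loss ≈ 14995 × 2.688/100 ≈ 403.
Year 2018: gap = -1.6 × (7.52 - 5.11) = -3.856%, loss ≈ 14995 × 3.856/100 ≈ 578.
Total lost output = 547 + 890 + 403 + 578 = 2418 billion.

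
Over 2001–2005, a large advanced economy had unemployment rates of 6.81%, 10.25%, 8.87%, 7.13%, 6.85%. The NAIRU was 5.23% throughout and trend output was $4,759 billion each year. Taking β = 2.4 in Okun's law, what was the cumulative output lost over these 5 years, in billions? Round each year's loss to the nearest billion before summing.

$1,571 billion

Year 2001: gap = -2.4 × (6.81 - 5.23) = -3.792%, loss ≈ 4759 × 3.792/100 ≈ 180.
Year 2002: gap = -2.4 × (10.25 - 5.23) = -12.048%, loss ≈ 4759 × 12.048/100 ≈ 573.
Year 2003: gap = -2.4 × (8.87 - 5.23) = -8.736%, loss ≈ 4759 × 8.736/100 ≈ 416.
Year 2004: gap = -2.4 × (7.13 - 5.23) = -4.56%, loss ≈ 4759 × 4.56/100 ≈ 217.
Year 2005: gap = -2.4 × (6.85 - 5.23) = -3.888%, loss ≈ 4759 × 3.888/100 ≈ 185.
Total lost output = 180 + 573 + 416 + 217 + 185 = 1571 billion.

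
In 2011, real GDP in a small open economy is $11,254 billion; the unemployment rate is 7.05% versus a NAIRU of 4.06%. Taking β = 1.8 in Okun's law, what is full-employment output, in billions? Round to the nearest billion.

$11,894 billion

Unemployment gap = 7.05 - 4.06 = 2.99 points, so output gap = -1.8 × 2.99 = -5.382%.
Since Y = Y* × (1 + gap/100), Y* = 11254/0.94618 ≈ 11894 billion.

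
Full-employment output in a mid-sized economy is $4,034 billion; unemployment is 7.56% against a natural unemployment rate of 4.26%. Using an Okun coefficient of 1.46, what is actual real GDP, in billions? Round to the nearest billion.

$3,840 billion

Unemployment gap = 7.56 - 4.26 = 3.3 points, so the output gap is -1.46 × 3.3 = -4.818%.
Actual GDP = 4034 × (1 - 4.818/100) = 4034 × 0.95182 ≈ 3840 billion.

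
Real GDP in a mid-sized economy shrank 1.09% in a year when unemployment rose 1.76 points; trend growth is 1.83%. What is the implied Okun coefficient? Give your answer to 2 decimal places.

Growth form: g_Y = g_Y* - β × Δu, so β = (g_Y* - g_Y)/Δu.
β = (1.83 + 1.09)/1.76 = 2.92/1.76 = 1.66.

β ≈ 1.66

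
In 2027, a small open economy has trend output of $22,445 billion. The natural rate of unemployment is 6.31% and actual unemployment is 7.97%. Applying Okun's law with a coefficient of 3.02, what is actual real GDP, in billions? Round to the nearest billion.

Unemployment gap = 7.97 - 6.31 = 1.66 points, so the output gap is -3.02 × 1.66 = -5.0132%.
Actual GDP = 22445 × (1 - 5.0132/100) = 22445 × 0.949868 ≈ 21320 billion.

$21,320 billion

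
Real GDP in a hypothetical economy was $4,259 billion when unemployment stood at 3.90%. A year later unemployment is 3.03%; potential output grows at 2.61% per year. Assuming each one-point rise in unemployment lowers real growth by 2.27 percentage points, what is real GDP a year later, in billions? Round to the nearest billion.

Δu = 3.03 - 3.9 = -0.87 points.
Okun's law (growth form): g_Y = g_Y* - β × Δu = 2.61 - 2.27 × (-0.87) = 2.61 + 1.9749 = 4.5849%.
Real GDP in the next year = 4259 × (1 + 4.5849/100) = 4259 × 1.045849 ≈ 4454 billion.

$4,454 billion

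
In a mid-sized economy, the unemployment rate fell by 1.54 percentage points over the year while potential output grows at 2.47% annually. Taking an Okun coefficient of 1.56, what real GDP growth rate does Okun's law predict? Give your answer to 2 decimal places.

4.87%

Growth-rate Okun's law: g_Y = g_Y* - β × Δu.
g_Y = 2.47 - 1.56 × (-1.54) = 2.47 + 2.4024 = 4.8724%, i.e. 4.87% to 2 d.p.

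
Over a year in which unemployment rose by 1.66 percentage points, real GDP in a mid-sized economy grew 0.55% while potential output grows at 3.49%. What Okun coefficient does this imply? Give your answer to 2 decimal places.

β ≈ 1.77

Growth form: g_Y = g_Y* - β × Δu, so β = (g_Y* - g_Y)/Δu.
β = (3.49 - 0.55)/1.66 = 2.94/1.66 = 1.77.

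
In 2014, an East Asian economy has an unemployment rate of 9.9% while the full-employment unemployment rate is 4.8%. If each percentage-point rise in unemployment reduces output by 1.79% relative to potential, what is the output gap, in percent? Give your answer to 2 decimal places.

-9.13%

The unemployment gap is 9.9 - 4.8 = 5.1 percentage points.
Okun's law gives an output gap of -1.79 × 5.1 = -9.129%, i.e. 9.13% below potential.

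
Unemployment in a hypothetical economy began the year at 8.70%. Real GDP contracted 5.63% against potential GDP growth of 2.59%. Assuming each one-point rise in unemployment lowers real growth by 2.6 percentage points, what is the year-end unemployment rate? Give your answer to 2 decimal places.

Growth-rate Okun's law: g_Y = g_Y* - β × Δu, so Δu = (g_Y* - g_Y)/β.
Δu = (2.59 + 5.63)/2.6 = 8.22/2.6 = 3.16 percentage points.
Year-end unemployment = 8.7 + 3.16 = 11.86%.

11.86%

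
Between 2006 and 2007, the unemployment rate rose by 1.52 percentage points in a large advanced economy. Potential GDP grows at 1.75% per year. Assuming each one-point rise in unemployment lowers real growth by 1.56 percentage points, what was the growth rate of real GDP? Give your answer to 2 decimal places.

Growth-rate Okun's law: g_Y = g_Y* - β × Δu.
g_Y = 1.75 - 1.56 × (1.52) = 1.75 - 2.3712 = -0.6212%, i.e. -0.62% to 2 d.p.

-0.62%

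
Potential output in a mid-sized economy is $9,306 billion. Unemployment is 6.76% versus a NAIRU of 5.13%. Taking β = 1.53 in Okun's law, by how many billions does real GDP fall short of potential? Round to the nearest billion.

$232 billion

Output gap = -1.53 × (6.76 - 5.13) = -1.53 × 1.63 = -2.4939%.
Actual GDP ≈ 9306 × 0.975061 ≈ 9074 billion, so the shortfall is 9306 - 9074 = 232 billion.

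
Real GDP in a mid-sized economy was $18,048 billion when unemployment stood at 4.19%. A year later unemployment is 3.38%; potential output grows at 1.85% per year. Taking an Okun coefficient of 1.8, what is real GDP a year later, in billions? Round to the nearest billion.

Δu = 3.38 - 4.19 = -0.81 points.
Okun's law (growth form): g_Y = g_Y* - β × Δu = 1.85 - 1.8 × (-0.81) = 1.85 + 1.458 = 3.308%.
Real GDP in the next year = 18048 × (1 + 3.308/100) = 18048 × 1.03308 ≈ 18645 billion.

$18,645 billion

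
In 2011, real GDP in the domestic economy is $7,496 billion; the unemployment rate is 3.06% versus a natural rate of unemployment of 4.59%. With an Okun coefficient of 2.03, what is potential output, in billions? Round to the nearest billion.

Unemployment gap = 3.06 - 4.59 = -1.53 points, so output gap = -2.03 × (-1.53) = 3.1059%.
Since Y = Y* × (1 + gap/100), Y* = 7496/1.031059 ≈ 7270 billion.

$7,270 billion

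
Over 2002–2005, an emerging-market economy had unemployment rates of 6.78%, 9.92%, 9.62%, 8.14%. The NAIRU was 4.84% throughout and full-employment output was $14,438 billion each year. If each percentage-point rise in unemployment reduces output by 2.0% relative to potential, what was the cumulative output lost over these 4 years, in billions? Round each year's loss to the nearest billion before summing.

$4,360 billion

Year 2002: gap = -2.0 × (6.78 - 4.84) = -3.88%, loss ≈ 14438 × 3.88/100 ≈ 560.
Year 2003: gap = -2.0 × (9.92 - 4.84) = -10.16%, loss ≈ 14438 × 10.16/100 ≈ 1467.
Year 2004: gap = -2.0 × (9.62 - 4.84) = -9.56%, loss ≈ 14438 × 9.56/100 ≈ 1380.
Year 2005: gap = -2.0 × (8.14 - 4.84) = -6.6%, loss ≈ 14438 × 6.6/100 ≈ 953.
Total lost output = 560 + 1467 + 1380 + 953 = 4360 billion.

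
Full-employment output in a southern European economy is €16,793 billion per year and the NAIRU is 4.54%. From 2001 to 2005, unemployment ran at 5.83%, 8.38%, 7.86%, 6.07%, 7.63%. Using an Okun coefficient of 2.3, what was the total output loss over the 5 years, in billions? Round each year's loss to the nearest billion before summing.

Year 2001: gap = -2.3 × (5.83 - 4.54) = -2.967%, loss ≈ 16793 × 2.967/100 ≈ 498.
Year 2002: gap = -2.3 × (8.38 - 4.54) = -8.832%, loss ≈ 16793 × 8.832/100 ≈ 1483.
Year 2003: gap = -2.3 × (7.86 - 4.54) = -7.636%, loss ≈ 16793 × 7.636/100 ≈ 1282.
Year 2004: gap = -2.3 × (6.07 - 4.54) = -3.519%, loss ≈ 16793 × 3.519/100 ≈ 591.
Year 2005: gap = -2.3 × (7.63 - 4.54) = -7.107%, loss ≈ 16793 × 7.107/100 ≈ 1193.
Total lost output = 498 + 1483 + 1282 + 591 + 1193 = 5047 billion.

€5,047 billion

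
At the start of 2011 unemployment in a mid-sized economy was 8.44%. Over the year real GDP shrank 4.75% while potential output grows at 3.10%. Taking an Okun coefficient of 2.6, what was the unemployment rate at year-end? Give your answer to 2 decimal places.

Growth-rate Okun's law: g_Y = g_Y* - β × Δu, so Δu = (g_Y* - g_Y)/β.
Δu = (3.1 + 4.75)/2.6 = 7.85/2.6 = 3.02 percentage points.
Year-end unemployment = 8.44 + 3.02 = 11.46%.

11.46%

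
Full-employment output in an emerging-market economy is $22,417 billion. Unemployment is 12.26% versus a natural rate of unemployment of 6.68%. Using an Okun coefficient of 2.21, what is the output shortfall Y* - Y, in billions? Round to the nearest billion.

$2,764 billion

Output gap = -2.21 × (12.26 - 6.68) = -2.21 × 5.58 = -12.3318%.
Actual GDP ≈ 22417 × 0.876682 ≈ 19653 billion, so the shortfall is 22417 - 19653 = 2764 billion.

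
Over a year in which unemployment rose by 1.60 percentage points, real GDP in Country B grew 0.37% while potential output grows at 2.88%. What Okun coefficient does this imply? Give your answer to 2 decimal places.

Growth form: g_Y = g_Y* - β × Δu, so β = (g_Y* - g_Y)/Δu.
β = (2.88 - 0.37)/1.60 = 2.51/1.60 = 1.57.

β ≈ 1.57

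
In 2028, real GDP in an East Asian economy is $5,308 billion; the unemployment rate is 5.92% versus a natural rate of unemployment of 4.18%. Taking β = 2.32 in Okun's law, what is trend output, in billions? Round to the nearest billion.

$5,531 billion

Unemployment gap = 5.92 - 4.18 = 1.74 points, so output gap = -2.32 × 1.74 = -4.0368%.
Since Y = Y* × (1 + gap/100), Y* = 5308/0.959632 ≈ 5531 billion.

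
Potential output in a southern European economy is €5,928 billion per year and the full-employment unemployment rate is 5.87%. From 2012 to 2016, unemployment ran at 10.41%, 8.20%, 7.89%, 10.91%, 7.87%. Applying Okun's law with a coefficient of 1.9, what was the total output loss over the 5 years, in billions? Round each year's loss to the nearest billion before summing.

€1,794 billion

Year 2012: gap = -1.9 × (10.41 - 5.87) = -8.626%, loss ≈ 5928 × 8.626/100 ≈ 511.
Year 2013: gap = -1.9 × (8.2 - 5.87) = -4.427%, loss ≈ 5928 × 4.427/100 ≈ 262.
Year 2014: gap = -1.9 × (7.89 - 5.87) = -3.838%, loss ≈ 5928 × 3.838/100 ≈ 228.
Year 2015: gap = -1.9 × (10.91 - 5.87) = -9.576%, loss ≈ 5928 × 9.576/100 ≈ 568.
Year 2016: gap = -1.9 × (7.87 - 5.87) = -3.8%, loss ≈ 5928 × 3.8/100 ≈ 225.
Total lost output = 511 + 262 + 228 + 568 + 225 = 1794 billion.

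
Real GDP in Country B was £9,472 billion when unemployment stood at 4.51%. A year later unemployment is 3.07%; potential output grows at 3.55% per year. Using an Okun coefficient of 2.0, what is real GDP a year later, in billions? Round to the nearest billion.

£10,081 billion

Δu = 3.07 - 4.51 = -1.44 points.
Okun's law (growth form): g_Y = g_Y* - β × Δu = 3.55 - 2.0 × (-1.44) = 3.55 + 2.88 = 6.43%.
Real GDP in the next year = 9472 × (1 + 6.43/100) = 9472 × 1.0643 ≈ 10081 billion.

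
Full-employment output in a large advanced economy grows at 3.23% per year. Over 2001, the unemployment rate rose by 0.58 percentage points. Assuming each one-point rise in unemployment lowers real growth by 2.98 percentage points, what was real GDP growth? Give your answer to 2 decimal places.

1.50%

Growth-rate Okun's law: g_Y = g_Y* - β × Δu.
g_Y = 3.23 - 2.98 × (0.58) = 3.23 - 1.7284 = 1.5016%, i.e. 1.50% to 2 d.p.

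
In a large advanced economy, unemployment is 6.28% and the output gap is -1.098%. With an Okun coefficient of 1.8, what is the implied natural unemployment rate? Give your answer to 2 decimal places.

5.67%

From Okun's law, u - u* = -(output gap)/β = -(-1.098)/1.8 = 0.61 points.
So u* = 6.28 - 0.61 = 5.67%.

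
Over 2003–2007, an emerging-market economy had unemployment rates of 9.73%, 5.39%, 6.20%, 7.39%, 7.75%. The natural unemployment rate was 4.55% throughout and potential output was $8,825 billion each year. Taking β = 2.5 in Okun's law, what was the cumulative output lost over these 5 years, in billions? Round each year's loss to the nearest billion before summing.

Year 2003: gap = -2.5 × (9.73 - 4.55) = -12.95%, loss ≈ 8825 × 12.95/100 ≈ 1143.
Year 2004: gap = -2.5 × (5.39 - 4.55) = -2.1%, loss ≈ 8825 × 2.1/100 ≈ 185.
Year 2005: gap = -2.5 × (6.2 - 4.55) = -4.125%, loss ≈ 8825 × 4.125/100 ≈ 364.
Year 2006: gap = -2.5 × (7.39 - 4.55) = -7.1%, loss ≈ 8825 × 7.1/100 ≈ 627.
Year 2007: gap = -2.5 × (7.75 - 4.55) = -8%, loss ≈ 8825 × 8/100 ≈ 706.
Total lost output = 1143 + 185 + 364 + 627 + 706 = 3025 billion.

$3,025 billion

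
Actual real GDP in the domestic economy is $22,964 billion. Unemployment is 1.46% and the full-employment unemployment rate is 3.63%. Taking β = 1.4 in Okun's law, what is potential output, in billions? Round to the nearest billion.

$22,287 billion

Unemployment gap = 1.46 - 3.63 = -2.17 points, so output gap = -1.4 × (-2.17) = 3.038%.
Since Y = Y* × (1 + gap/100), Y* = 22964/1.03038 ≈ 22287 billion.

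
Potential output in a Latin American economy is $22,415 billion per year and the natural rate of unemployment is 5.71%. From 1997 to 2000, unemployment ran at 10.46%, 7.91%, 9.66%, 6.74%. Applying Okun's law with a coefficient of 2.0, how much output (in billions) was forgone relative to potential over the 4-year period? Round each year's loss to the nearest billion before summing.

$5,348 billion

Year 1997: gap = -2.0 × (10.46 - 5.71) = -9.5%, loss ≈ 22415 × 9.5/100 ≈ 2129.
Year 1998: gap = -2.0 × (7.91 - 5.71) = -4.4%, loss ≈ 22415 × 4.4/100 ≈ 986.
Year 1999: gap = -2.0 × (9.66 - 5.71) = -7.9%, loss ≈ 22415 × 7.9/100 ≈ 1771.
Year 2000: gap = -2.0 × (6.74 - 5.71) = -2.06%, loss ≈ 22415 × 2.06/100 ≈ 462.
Total lost output = 2129 + 986 + 1771 + 462 = 5348 billion.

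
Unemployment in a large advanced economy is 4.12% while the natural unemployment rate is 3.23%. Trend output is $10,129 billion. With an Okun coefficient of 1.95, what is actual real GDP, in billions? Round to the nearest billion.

$9,953 billion

Unemployment gap = 4.12 - 3.23 = 0.89 points, so the output gap is -1.95 × 0.89 = -1.7355%.
Actual GDP = 10129 × (1 - 1.7355/100) = 10129 × 0.982645 ≈ 9953 billion.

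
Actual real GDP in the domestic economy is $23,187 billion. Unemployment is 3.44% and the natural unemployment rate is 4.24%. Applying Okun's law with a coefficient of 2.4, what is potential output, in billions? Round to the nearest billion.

Unemployment gap = 3.44 - 4.24 = -0.8 points, so output gap = -2.4 × (-0.8) = 1.92%.
Since Y = Y* × (1 + gap/100), Y* = 23187/1.0192 ≈ 22750 billion.

$22,750 billion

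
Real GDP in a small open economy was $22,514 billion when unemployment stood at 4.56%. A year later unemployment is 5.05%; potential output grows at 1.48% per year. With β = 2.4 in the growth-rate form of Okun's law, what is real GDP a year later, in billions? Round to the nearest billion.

Δu = 5.05 - 4.56 = 0.49 points.
Okun's law (growth form): g_Y = g_Y* - β × Δu = 1.48 - 2.4 × (0.49) = 1.48 - 1.176 = 0.304%.
Real GDP in the next year = 22514 × (1 + 0.304/100) = 22514 × 1.00304 ≈ 22582 billion.

$22,582 billion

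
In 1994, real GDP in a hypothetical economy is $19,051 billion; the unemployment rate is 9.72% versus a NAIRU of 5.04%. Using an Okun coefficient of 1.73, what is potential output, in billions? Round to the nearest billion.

$20,729 billion

Unemployment gap = 9.72 - 5.04 = 4.68 points, so output gap = -1.73 × 4.68 = -8.0964%.
Since Y = Y* × (1 + gap/100), Y* = 19051/0.919036 ≈ 20729 billion.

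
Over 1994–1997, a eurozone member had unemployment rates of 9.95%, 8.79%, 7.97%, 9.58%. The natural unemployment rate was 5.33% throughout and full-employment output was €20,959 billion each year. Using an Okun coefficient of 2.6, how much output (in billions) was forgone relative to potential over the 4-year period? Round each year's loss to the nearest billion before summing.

Year 1994: gap = -2.6 × (9.95 - 5.33) = -12.012%, loss ≈ 20959 × 12.012/100 ≈ 2518.
Year 1995: gap = -2.6 × (8.79 - 5.33) = -8.996%, loss ≈ 20959 × 8.996/100 ≈ 1885.
Year 1996: gap = -2.6 × (7.97 - 5.33) = -6.864%, loss ≈ 20959 × 6.864/100 ≈ 1439.
Year 1997: gap = -2.6 × (9.58 - 5.33) = -11.05%, loss ≈ 20959 × 11.05/100 ≈ 2316.
Total lost output = 2518 + 1885 + 1439 + 2316 = 8158 billion.

€8,158 billion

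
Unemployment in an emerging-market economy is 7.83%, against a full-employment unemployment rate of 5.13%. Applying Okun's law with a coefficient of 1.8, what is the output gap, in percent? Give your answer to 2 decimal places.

-4.86%

The unemployment gap is 7.83 - 5.13 = 2.7 percentage points.
Okun's law gives an output gap of -1.8 × 2.7 = -4.86%, i.e. 4.86% below potential.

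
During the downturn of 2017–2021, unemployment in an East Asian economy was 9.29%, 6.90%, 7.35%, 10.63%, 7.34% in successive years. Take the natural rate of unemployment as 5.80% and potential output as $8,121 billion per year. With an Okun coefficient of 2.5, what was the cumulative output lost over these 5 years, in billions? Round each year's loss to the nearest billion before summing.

$2,541 billion

Year 2017: gap = -2.5 × (9.29 - 5.8) = -8.725%, loss ≈ 8121 × 8.725/100 ≈ 709.
Year 2018: gap = -2.5 × (6.9 - 5.8) = -2.75%, loss ≈ 8121 × 2.75/100 ≈ 223.
Year 2019: gap = -2.5 × (7.35 - 5.8) = -3.875%, loss ≈ 8121 × 3.875/100 ≈ 315.
Year 2020: gap = -2.5 × (10.63 - 5.8) = -12.075%, loss ≈ 8121 × 12.075/100 ≈ 981.
Year 2021: gap = -2.5 × (7.34 - 5.8) = -3.85%, loss ≈ 8121 × 3.85/100 ≈ 313.
Total lost output = 709 + 223 + 315 + 981 + 313 = 2541 billion.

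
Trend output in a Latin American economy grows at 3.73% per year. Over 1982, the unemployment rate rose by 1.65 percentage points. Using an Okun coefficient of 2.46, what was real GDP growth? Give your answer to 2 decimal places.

Growth-rate Okun's law: g_Y = g_Y* - β × Δu.
g_Y = 3.73 - 2.46 × (1.65) = 3.73 - 4.059 = -0.329%, i.e. -0.33% to 2 d.p.

-0.33%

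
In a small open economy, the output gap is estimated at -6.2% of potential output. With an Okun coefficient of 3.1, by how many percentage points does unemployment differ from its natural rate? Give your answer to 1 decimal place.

2.0 percentage points

Okun's law: output gap = -β × (u - u*), so u - u* = -(output gap)/β.
u - u* = -(-6.2)/3.1 = 2 percentage points.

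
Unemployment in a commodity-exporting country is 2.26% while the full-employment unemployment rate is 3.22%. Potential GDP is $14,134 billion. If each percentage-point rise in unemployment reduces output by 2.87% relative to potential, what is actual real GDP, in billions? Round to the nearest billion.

Unemployment gap = 2.26 - 3.22 = -0.96 points, so the output gap is -2.87 × (-0.96) = 2.7552%.
Actual GDP = 14134 × (1 + 2.7552/100) = 14134 × 1.027552 ≈ 14523 billion.

$14,523 billion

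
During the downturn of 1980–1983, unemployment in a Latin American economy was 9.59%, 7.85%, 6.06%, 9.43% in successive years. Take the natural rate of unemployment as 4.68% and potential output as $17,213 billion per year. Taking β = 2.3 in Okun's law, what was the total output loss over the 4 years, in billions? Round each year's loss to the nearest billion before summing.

$5,626 billion

Year 1980: gap = -2.3 × (9.59 - 4.68) = -11.293%, loss ≈ 17213 × 11.293/100 ≈ 1944.
Year 1981: gap = -2.3 × (7.85 - 4.68) = -7.291%, loss ≈ 17213 × 7.291/100 ≈ 1255.
Year 1982: gap = -2.3 × (6.06 - 4.68) = -3.174%, loss ≈ 17213 × 3.174/100 ≈ 546.
Year 1983: gap = -2.3 × (9.43 - 4.68) = -10.925%, loss ≈ 17213 × 10.925/100 ≈ 1881.
Total lost output = 1944 + 1255 + 546 + 1881 = 5626 billion.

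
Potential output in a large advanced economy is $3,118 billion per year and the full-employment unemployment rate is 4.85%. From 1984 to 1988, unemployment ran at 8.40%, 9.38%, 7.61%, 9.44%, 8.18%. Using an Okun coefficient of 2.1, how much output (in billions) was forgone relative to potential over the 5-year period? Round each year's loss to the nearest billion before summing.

Year 1984: gap = -2.1 × (8.4 - 4.85) = -7.455%, loss ≈ 3118 × 7.455/100 ≈ 232.
Year 1985: gap = -2.1 × (9.38 - 4.85) = -9.513%, loss ≈ 3118 × 9.513/100 ≈ 297.
Year 1986: gap = -2.1 × (7.61 - 4.85) = -5.796%, loss ≈ 3118 × 5.796/100 ≈ 181.
Year 1987: gap = -2.1 × (9.44 - 4.85) = -9.639%, loss ≈ 3118 × 9.639/100 ≈ 301.
Year 1988: gap = -2.1 × (8.18 - 4.85) = -6.993%, loss ≈ 3118 × 6.993/100 ≈ 218.
Total lost output = 232 + 297 + 181 + 301 + 218 = 1229 billion.

$1,229 billion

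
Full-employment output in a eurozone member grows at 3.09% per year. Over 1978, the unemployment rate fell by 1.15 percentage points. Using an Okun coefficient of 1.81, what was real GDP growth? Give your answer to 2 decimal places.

5.17%

Growth-rate Okun's law: g_Y = g_Y* - β × Δu.
g_Y = 3.09 - 1.81 × (-1.15) = 3.09 + 2.0815 = 5.1715%, i.e. 5.17% to 2 d.p.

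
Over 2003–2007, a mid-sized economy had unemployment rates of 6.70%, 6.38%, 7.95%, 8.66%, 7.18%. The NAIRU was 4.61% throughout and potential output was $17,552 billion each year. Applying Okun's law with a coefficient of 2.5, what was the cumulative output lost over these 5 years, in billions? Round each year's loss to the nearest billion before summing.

$6,065 billion

Year 2003: gap = -2.5 × (6.7 - 4.61) = -5.225%, loss ≈ 17552 × 5.225/100 ≈ 917.
Year 2004: gap = -2.5 × (6.38 - 4.61) = -4.425%, loss ≈ 17552 × 4.425/100 ≈ 777.
Year 2005: gap = -2.5 × (7.95 - 4.61) = -8.35%, loss ≈ 17552 × 8.35/100 ≈ 1466.
Year 2006: gap = -2.5 × (8.66 - 4.61) = -10.125%, loss ≈ 17552 × 10.125/100 ≈ 1777.
Year 2007: gap = -2.5 × (7.18 - 4.61) = -6.425%, loss ≈ 17552 × 6.425/100 ≈ 1128.
Total lost output = 917 + 777 + 1466 + 1777 + 1128 = 6065 billion.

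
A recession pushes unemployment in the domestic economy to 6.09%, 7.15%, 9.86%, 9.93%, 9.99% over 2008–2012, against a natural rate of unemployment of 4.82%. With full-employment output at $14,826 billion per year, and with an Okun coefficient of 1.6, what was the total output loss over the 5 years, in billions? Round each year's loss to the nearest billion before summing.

Year 2008: gap = -1.6 × (6.09 - 4.82) = -2.032%, loss ≈ 14826 × 2.032/100 ≈ 301.
Year 2009: gap = -1.6 × (7.15 - 4.82) = -3.728%, loss ≈ 14826 × 3.728/100 ≈ 553.
Year 2010: gap = -1.6 × (9.86 - 4.82) = -8.064%, loss ≈ 14826 × 8.064/100 ≈ 1196.
Year 2011: gap = -1.6 × (9.93 - 4.82) = -8.176%, loss ≈ 14826 × 8.176/100 ≈ 1212.
Year 2012: gap = -1.6 × (9.99 - 4.82) = -8.272%, loss ≈ 14826 × 8.272/100 ≈ 1226.
Total lost output = 301 + 553 + 1196 + 1212 + 1226 = 4488 billion.

$4,488 billion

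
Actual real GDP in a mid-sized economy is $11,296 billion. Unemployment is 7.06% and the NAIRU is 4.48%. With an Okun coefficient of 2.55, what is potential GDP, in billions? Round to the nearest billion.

$12,091 billion

Unemployment gap = 7.06 - 4.48 = 2.58 points, so output gap = -2.55 × 2.58 = -6.579%.
Since Y = Y* × (1 + gap/100), Y* = 11296/0.93421 ≈ 12091 billion.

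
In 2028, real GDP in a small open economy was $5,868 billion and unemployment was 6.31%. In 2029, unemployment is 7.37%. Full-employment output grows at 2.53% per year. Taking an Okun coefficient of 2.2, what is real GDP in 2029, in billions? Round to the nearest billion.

$5,880 billion

Δu = 7.37 - 6.31 = 1.06 points.
Okun's law (growth form): g_Y = g_Y* - β × Δu = 2.53 - 2.2 × (1.06) = 2.53 - 2.332 = 0.198%.
Real GDP in the next year = 5868 × (1 + 0.198/100) = 5868 × 1.00198 ≈ 5880 billion.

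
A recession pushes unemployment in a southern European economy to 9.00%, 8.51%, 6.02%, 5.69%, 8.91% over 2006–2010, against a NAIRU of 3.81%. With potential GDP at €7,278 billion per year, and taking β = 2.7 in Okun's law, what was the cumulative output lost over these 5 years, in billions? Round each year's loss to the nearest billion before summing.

Year 2006: gap = -2.7 × (9 - 3.81) = -14.013%, loss ≈ 7278 × 14.013/100 ≈ 1020.
Year 2007: gap = -2.7 × (8.51 - 3.81) = -12.69%, loss ≈ 7278 × 12.69/100 ≈ 924.
Year 2008: gap = -2.7 × (6.02 - 3.81) = -5.967%, loss ≈ 7278 × 5.967/100 ≈ 434.
Year 2009: gap = -2.7 × (5.69 - 3.81) = -5.076%, loss ≈ 7278 × 5.076/100 ≈ 369.
Year 2010: gap = -2.7 × (8.91 - 3.81) = -13.77%, loss ≈ 7278 × 13.77/100 ≈ 1002.
Total lost output = 1020 + 924 + 434 + 369 + 1002 = 3749 billion.

€3,749 billion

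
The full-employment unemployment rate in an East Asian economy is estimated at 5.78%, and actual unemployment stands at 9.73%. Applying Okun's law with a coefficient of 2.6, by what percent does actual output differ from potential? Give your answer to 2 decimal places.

The unemployment gap is 9.73 - 5.78 = 3.95 percentage points.
Okun's law gives an output gap of -2.6 × 3.95 = -10.27%, i.e. 10.27% below potential.

-10.27%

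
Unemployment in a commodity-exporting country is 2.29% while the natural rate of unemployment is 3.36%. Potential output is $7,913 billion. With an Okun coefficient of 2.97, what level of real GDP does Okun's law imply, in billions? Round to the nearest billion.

$8,164 billion

Unemployment gap = 2.29 - 3.36 = -1.07 points, so the output gap is -2.97 × (-1.07) = 3.1779%.
Actual GDP = 7913 × (1 + 3.1779/100) = 7913 × 1.031779 ≈ 8164 billion.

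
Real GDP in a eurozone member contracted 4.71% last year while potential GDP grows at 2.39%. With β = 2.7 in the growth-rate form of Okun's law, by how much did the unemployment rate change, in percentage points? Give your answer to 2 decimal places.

2.63 percentage points

Growth-rate Okun's law: g_Y = g_Y* - β × Δu, so Δu = (g_Y* - g_Y)/β.
Δu = (2.39 + 4.71)/2.7 = 7.1/2.7 = 2.63 percentage points.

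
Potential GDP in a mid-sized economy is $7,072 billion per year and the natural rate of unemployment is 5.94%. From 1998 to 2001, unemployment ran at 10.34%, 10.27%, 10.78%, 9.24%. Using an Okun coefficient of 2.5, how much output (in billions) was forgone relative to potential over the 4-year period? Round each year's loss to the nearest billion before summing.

$2,983 billion

Year 1998: gap = -2.5 × (10.34 - 5.94) = -11%, loss ≈ 7072 × 11/100 ≈ 778.
Year 1999: gap = -2.5 × (10.27 - 5.94) = -10.825%, loss ≈ 7072 × 10.825/100 ≈ 766.
Year 2000: gap = -2.5 × (10.78 - 5.94) = -12.1%, loss ≈ 7072 × 12.1/100 ≈ 856.
Year 2001: gap = -2.5 × (9.24 - 5.94) = -8.25%, loss ≈ 7072 × 8.25/100 ≈ 583.
Total lost output = 778 + 766 + 856 + 583 = 2983 billion.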